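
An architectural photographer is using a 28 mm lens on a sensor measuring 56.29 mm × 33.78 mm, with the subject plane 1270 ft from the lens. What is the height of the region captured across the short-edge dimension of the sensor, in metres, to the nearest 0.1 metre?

467.0 m

dₒ: 1270 ft × 304.8 mm/ft = 387095.99 mm.
Similar triangles through the lens centre give W/dₒ = h/dᵢ; with 1/f = 1/dₒ + 1/dᵢ this gives W = h·(dₒ − f)/f.
W = 33.78 mm × (387096 − 28) / 28 = 33.78 × 13823.8567 ≈ 466969.879 mm = 466.97 m.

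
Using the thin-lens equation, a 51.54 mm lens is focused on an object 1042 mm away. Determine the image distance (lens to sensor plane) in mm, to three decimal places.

54.222 mm

1/dᵢ = 1/f − 1/dₒ = 1/51.54 − 1/1042 = 0.0184427 mm⁻¹.
dᵢ = 1/0.0184427 ≈ 54.2220 mm.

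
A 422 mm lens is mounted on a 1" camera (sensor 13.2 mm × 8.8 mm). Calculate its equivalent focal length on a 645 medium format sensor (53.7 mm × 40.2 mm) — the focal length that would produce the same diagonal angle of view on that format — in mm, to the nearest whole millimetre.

1784 mm

Sensor diagonal = √(13.2² + 8.8²) = √251.6800 ≈ 15.8644 mm.
Sensor diagonal = √(53.7² + 40.2²) = √4499.7300 ≈ 67.0800 mm.
Equal angle of view means equal diagonal/f ratio, so f₂ = f₁ · (diagonal₂/diagonal₁) = 422 × 67.0800/15.8644.
f₂ = 422 × 4.22833 ≈ 1784.355 mm.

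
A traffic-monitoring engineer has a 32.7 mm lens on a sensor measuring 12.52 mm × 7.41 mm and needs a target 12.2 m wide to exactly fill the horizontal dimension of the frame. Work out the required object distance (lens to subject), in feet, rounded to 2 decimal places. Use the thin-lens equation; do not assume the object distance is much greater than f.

104.65 ft

W: 12.2 m = 12200 mm.
Magnification m = w/W = dᵢ/dₒ; combined with 1/f = 1/dₒ + 1/dᵢ this gives dₒ = f·(1 + W/w).
dₒ = 32.7 mm × (1 + 12200/12.52) = 32.7 × 975.4409 ≈ 31896.917 mm = 31896.917/304.8 ft = 104.649 ft.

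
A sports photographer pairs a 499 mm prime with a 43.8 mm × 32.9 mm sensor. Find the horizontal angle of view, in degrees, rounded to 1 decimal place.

Angle of view α = 2·arctan(w/2f) with w = 43.8 mm and f = 499 mm.
w/2f = 0.04389; arctan(0.04389) ≈ 2.5130°, so α ≈ 5.0259°.

5.0°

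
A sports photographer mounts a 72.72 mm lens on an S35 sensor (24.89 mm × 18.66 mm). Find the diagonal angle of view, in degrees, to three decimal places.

24.146°

Sensor diagonal = √(24.89² + 18.66²) = √967.7077 ≈ 31.1080 mm.
Angle of view α = 2·arctan(d/2f) with d = 31.1080 mm and f = 72.72 mm.
d/2f = 0.21389; arctan(0.21389) ≈ 12.0730°, so α ≈ 24.1460°.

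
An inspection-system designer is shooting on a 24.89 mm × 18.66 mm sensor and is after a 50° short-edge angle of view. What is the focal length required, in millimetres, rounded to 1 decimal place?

From α = 2·arctan(h/2f) we get f = h / (2·tan(α/2)).
With h = 18.66 mm and α/2 = 25°, tan(α/2) ≈ 0.46631, so f ≈ 18.66 / 0.93262 ≈ 20.0082 mm.

20.0 mm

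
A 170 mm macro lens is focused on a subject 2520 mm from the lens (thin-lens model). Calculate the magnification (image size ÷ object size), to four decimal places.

0.0723×

Thin lens: 1/f = 1/dₒ + 1/dᵢ → 1/dᵢ = 1/170 − 1/2520 = 0.0054855 mm⁻¹, so dᵢ ≈ 182.2979 mm.
Magnification m = dᵢ/dₒ = 182.2979/2520 ≈ 0.07234.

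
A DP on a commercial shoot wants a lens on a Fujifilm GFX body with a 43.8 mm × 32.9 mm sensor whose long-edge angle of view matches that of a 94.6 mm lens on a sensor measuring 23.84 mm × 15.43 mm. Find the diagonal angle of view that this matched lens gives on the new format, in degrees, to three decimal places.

Equal long-edge AOV ⇒ f₂ = f₁ · 43.8/23.84 = 94.6 × 1.83725 ≈ 173.8037 mm.
Sensor diagonal = √(43.8² + 32.9²) = √3000.8500 ≈ 54.7800 mm.
Diagonal AOV on the new format = 2·arctan(54.7800 / (2 × 173.8037)) = 2·arctan(0.15759) ≈ 17.9114°.

17.911°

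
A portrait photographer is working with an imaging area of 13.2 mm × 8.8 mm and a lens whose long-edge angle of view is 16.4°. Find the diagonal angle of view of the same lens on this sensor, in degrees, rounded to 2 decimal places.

From the long-edge AOV: f = 13.2 / (2·tan(8.2°)) = 13.2 / 0.28820 ≈ 45.8008 mm.
Sensor diagonal = √(13.2² + 8.8²) = √251.6800 ≈ 15.8644 mm.
Diagonal AOV = 2·arctan(15.8644 / (2 × 45.8008)) = 2·arctan(0.17319) ≈ 19.6511°.

19.65°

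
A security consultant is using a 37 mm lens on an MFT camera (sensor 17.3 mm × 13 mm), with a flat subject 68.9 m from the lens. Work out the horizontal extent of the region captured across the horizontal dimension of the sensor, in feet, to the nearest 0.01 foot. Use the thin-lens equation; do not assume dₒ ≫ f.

105.64 ft

dₒ: 68.9 m = 68900 mm.
Similar triangles through the lens centre give W/dₒ = w/dᵢ; with 1/f = 1/dₒ + 1/dᵢ this gives W = w·(dₒ − f)/f.
W = 17.3 mm × (68900 − 37) / 37 = 17.3 × 1861.1622 ≈ 32198.105 mm = 32198.105/304.8 ft = 105.637 ft.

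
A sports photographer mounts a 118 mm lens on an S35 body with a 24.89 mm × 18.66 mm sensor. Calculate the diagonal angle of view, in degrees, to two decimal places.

Sensor diagonal = √(24.89² + 18.66²) = √967.7077 ≈ 31.1080 mm.
Angle of view α = 2·arctan(d/2f) with d = 31.1080 mm and f = 118 mm.
d/2f = 0.13181; arctan(0.13181) ≈ 7.5091°, so α ≈ 15.0181°.

15.02°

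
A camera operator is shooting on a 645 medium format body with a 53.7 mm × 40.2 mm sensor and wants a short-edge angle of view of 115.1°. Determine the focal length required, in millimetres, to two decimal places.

12.78 mm

From α = 2·arctan(h/2f) we get f = h / (2·tan(α/2)).
With h = 40.2 mm and α/2 = 57.55°, tan(α/2) ≈ 1.57271, so f ≈ 40.2 / 3.14543 ≈ 12.7805 mm.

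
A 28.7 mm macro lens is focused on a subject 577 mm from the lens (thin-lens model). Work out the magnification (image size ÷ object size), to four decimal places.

Thin lens: 1/f = 1/dₒ + 1/dᵢ → 1/dᵢ = 1/28.7 − 1/577 = 0.0331101 mm⁻¹, so dᵢ ≈ 30.2023 mm.
Magnification m = dᵢ/dₒ = 30.2023/577 ≈ 0.05234.

0.0523×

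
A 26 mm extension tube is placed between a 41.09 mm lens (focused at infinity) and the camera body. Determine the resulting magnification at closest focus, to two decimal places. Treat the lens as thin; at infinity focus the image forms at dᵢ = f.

0.63×

The tube moves the image plane from f to f + e, so dᵢ = 41.09 + 26 = 67.09 mm. Focus is achieved when 1/f = 1/dₒ + 1/dᵢ, giving dₒ = 1/(1/f − 1/(f+e)).
Magnification m = dᵢ/dₒ = (f+e)·(1/f − 1/(f+e)) = e/f = 26/41.09 ≈ 0.6328.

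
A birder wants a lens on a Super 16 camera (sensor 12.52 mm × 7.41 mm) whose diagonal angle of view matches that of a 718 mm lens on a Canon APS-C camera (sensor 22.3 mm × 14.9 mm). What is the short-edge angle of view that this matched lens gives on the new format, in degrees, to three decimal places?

Sensor diagonal = √(22.3² + 14.9²) = √719.3000 ≈ 26.8198 mm.
Sensor diagonal = √(12.52² + 7.41²) = √211.6585 ≈ 14.5485 mm.
Equal diagonal AOV ⇒ f₂ = f₁ · 14.5485/26.8198 = 718 × 0.54245 ≈ 389.4819 mm.
Short-edge AOV on the new format = 2·arctan(7.41 / (2 × 389.4819)) = 2·arctan(0.00951) ≈ 1.0900°.

1.090°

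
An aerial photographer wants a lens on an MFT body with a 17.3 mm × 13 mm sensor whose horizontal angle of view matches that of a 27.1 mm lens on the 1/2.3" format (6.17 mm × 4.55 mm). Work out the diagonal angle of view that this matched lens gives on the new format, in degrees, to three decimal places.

16.208°

Equal horizontal AOV ⇒ f₂ = f₁ · 17.3/6.17 = 27.1 × 2.80389 ≈ 75.9854 mm.
Sensor diagonal = √(17.3² + 13²) = √468.2900 ≈ 21.6400 mm.
Diagonal AOV on the new format = 2·arctan(21.6400 / (2 × 75.9854)) = 2·arctan(0.14240) ≈ 16.2084°.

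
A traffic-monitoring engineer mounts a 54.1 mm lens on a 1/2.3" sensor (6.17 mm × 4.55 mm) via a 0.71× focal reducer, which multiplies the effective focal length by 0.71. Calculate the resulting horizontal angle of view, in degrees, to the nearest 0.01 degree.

Effective focal length f = 54.1 × 0.71 = 38.411 mm.
α = 2·arctan(6.17 / (2 × 38.411)) = 2·arctan(0.08032) ≈ 9.1838°.

9.18°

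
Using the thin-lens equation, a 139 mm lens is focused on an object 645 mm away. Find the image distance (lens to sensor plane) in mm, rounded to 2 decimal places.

1/dᵢ = 1/f − 1/dₒ = 1/139 − 1/645 = 0.0056439 mm⁻¹.
dᵢ = 1/0.0056439 ≈ 177.1838 mm.

177.18 mm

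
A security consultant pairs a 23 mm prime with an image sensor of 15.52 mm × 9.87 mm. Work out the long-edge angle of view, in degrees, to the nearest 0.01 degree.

37.29°

Angle of view α = 2·arctan(w/2f) with w = 15.52 mm and f = 23 mm.
w/2f = 0.33739; arctan(0.33739) ≈ 18.6439°, so α ≈ 37.2879°.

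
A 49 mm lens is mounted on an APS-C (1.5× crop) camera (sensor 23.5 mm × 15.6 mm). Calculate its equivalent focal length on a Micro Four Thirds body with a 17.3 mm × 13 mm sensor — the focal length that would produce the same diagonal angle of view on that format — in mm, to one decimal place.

37.6 mm

Sensor diagonal = √(23.5² + 15.6²) = √795.6100 ≈ 28.2066 mm.
Sensor diagonal = √(17.3² + 13²) = √468.2900 ≈ 21.6400 mm.
Equal angle of view means equal diagonal/f ratio, so f₂ = f₁ · (diagonal₂/diagonal₁) = 49 × 21.6400/28.2066.
f₂ = 49 × 0.76720 ≈ 37.593 mm.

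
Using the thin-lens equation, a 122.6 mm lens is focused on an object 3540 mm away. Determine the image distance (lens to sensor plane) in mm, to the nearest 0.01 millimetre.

1/dᵢ = 1/f − 1/dₒ = 1/122.6 − 1/3540 = 0.0078741 mm⁻¹.
dᵢ = 1/0.0078741 ≈ 126.9983 mm.

127.00 mm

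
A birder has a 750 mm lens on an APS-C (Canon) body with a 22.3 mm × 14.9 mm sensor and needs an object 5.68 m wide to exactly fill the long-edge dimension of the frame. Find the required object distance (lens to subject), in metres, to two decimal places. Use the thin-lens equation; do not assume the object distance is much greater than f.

W: 5.68 m = 5680 mm.
Magnification m = w/W = dᵢ/dₒ; combined with 1/f = 1/dₒ + 1/dᵢ this gives dₒ = f·(1 + W/w).
dₒ = 750 mm × (1 + 5680/22.3) = 750 × 255.7085 ≈ 191781.390 mm = 191.781 m.

191.78 m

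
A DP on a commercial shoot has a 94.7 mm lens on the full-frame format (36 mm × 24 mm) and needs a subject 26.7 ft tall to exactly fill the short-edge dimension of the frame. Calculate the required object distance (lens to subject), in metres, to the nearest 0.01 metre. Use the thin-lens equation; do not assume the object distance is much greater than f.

W: 26.7 ft × 304.8 mm/ft = 8138.16 mm.
Magnification m = h/W = dᵢ/dₒ; combined with 1/f = 1/dₒ + 1/dᵢ this gives dₒ = f·(1 + W/h).
dₒ = 94.7 mm × (1 + 8138.16/24) = 94.7 × 340.0900 ≈ 32206.522 mm = 32.2065 m.

32.21 m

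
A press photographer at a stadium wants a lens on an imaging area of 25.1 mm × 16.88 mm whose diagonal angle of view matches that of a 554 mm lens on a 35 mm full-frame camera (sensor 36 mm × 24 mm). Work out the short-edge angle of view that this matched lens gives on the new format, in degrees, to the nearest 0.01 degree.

2.50°

Sensor diagonal = √(36² + 24²) = √1872.0000 ≈ 43.2666 mm.
Sensor diagonal = √(25.1² + 16.88²) = √914.9444 ≈ 30.2480 mm.
Equal diagonal AOV ⇒ f₂ = f₁ · 30.2480/43.2666 = 554 × 0.69911 ≈ 387.3060 mm.
Short-edge AOV on the new format = 2·arctan(16.88 / (2 × 387.3060)) = 2·arctan(0.02179) ≈ 2.4967°.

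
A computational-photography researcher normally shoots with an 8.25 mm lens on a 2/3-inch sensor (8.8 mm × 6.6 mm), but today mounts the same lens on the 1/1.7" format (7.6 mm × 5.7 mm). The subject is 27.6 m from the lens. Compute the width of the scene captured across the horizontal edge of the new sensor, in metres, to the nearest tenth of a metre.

The focal length stays 8.25 mm; the relevant sensor dimension is now w = 7.6 mm. Object distance dₒ = 27.6 m = 27600 mm.
Thin-lens field width W = w·(dₒ − f)/f = 7.6 × (27600 − 8.25)/8.25 ≈ 25417.855 mm = 25.4179 m.

25.4 m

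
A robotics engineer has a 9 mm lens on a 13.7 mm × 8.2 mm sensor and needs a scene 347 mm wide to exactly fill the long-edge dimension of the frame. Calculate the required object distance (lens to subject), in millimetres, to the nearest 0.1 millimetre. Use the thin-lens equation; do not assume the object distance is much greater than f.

237.0 mm

Magnification m = w/W = dᵢ/dₒ; combined with 1/f = 1/dₒ + 1/dᵢ this gives dₒ = f·(1 + W/w).
dₒ = 9 mm × (1 + 347/13.7) = 9 × 26.3285 ≈ 236.956 mm.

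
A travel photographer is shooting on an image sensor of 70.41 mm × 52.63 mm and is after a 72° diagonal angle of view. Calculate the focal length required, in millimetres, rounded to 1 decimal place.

60.5 mm

Sensor diagonal = √(70.41² + 52.63²) = √7727.4850 ≈ 87.9061 mm.
From α = 2·arctan(d/2f) we get f = d / (2·tan(α/2)).
With d = 87.9061 mm and α/2 = 36°, tan(α/2) ≈ 0.72654, so f ≈ 87.9061 / 1.45309 ≈ 60.4962 mm.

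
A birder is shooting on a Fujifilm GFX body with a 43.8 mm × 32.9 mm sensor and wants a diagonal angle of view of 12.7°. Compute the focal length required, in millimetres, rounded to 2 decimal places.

Sensor diagonal = √(43.8² + 32.9²) = √3000.8500 ≈ 54.7800 mm.
From α = 2·arctan(d/2f) we get f = d / (2·tan(α/2)).
With d = 54.7800 mm and α/2 = 6.35°, tan(α/2) ≈ 0.11128, so f ≈ 54.7800 / 0.22257 ≈ 246.1262 mm.

246.13 mm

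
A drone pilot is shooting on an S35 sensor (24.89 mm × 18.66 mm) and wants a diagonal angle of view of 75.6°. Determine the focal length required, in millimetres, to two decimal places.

20.05 mm

Sensor diagonal = √(24.89² + 18.66²) = √967.7077 ≈ 31.1080 mm.
From α = 2·arctan(d/2f) we get f = d / (2·tan(α/2)).
With d = 31.1080 mm and α/2 = 37.8°, tan(α/2) ≈ 0.77568, so f ≈ 31.1080 / 1.55136 ≈ 20.0521 mm.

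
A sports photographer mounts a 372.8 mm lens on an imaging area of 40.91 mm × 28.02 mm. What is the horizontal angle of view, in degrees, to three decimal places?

Angle of view α = 2·arctan(w/2f) with w = 40.91 mm and f = 372.8 mm.
w/2f = 0.05487; arctan(0.05487) ≈ 3.1406°, so α ≈ 6.2812°.

6.281°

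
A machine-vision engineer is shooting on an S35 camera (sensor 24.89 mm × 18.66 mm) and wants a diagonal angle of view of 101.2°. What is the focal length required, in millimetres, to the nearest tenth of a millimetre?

Sensor diagonal = √(24.89² + 18.66²) = √967.7077 ≈ 31.1080 mm.
From α = 2·arctan(d/2f) we get f = d / (2·tan(α/2)).
With d = 31.1080 mm and α/2 = 50.6°, tan(α/2) ≈ 1.21742, so f ≈ 31.1080 / 2.43484 ≈ 12.7762 mm.

12.8 mm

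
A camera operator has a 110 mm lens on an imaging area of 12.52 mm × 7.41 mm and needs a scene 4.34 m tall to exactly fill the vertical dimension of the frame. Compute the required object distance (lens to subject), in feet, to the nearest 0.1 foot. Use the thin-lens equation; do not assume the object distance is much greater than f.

W: 4.34 m = 4340 mm.
Magnification m = h/W = dᵢ/dₒ; combined with 1/f = 1/dₒ + 1/dᵢ this gives dₒ = f·(1 + W/h).
dₒ = 110 mm × (1 + 4340/7.41) = 110 × 586.6950 ≈ 64536.451 mm = 64536.451/304.8 ft = 211.734 ft.

211.7 ft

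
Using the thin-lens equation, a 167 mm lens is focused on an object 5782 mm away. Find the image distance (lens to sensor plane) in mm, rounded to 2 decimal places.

1/dᵢ = 1/f − 1/dₒ = 1/167 − 1/5782 = 0.0058151 mm⁻¹.
dᵢ = 1/0.0058151 ≈ 171.9669 mm.

171.97 mm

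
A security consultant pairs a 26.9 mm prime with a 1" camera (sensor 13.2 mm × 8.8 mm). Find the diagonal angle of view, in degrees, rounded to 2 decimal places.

32.86°

Sensor diagonal = √(13.2² + 8.8²) = √251.6800 ≈ 15.8644 mm.
Angle of view α = 2·arctan(d/2f) with d = 15.8644 mm and f = 26.9 mm.
d/2f = 0.29488; arctan(0.29488) ≈ 16.4296°, so α ≈ 32.8592°.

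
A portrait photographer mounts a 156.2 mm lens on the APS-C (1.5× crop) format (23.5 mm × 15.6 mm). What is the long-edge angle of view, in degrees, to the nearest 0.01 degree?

8.60°

Angle of view α = 2·arctan(w/2f) with w = 23.5 mm and f = 156.2 mm.
w/2f = 0.07522; arctan(0.07522) ≈ 4.3019°, so α ≈ 8.6038°.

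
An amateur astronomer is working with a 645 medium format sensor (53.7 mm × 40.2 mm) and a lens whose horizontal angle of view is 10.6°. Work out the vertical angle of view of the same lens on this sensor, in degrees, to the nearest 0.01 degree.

From the horizontal AOV: f = 53.7 / (2·tan(5.3°)) = 53.7 / 0.18553 ≈ 289.4342 mm.
Vertical AOV = 2·arctan(40.2 / (2 × 289.4342)) = 2·arctan(0.06945) ≈ 7.9452°.

7.95°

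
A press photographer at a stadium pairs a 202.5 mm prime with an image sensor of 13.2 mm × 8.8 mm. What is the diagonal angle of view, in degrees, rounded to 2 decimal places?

4.49°

Sensor diagonal = √(13.2² + 8.8²) = √251.6800 ≈ 15.8644 mm.
Angle of view α = 2·arctan(d/2f) with d = 15.8644 mm and f = 202.5 mm.
d/2f = 0.03917; arctan(0.03917) ≈ 2.2432°, so α ≈ 4.4864°.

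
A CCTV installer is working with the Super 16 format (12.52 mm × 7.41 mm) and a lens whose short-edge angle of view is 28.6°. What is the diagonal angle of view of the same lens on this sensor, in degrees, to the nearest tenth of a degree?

From the short-edge AOV: f = 7.41 / (2·tan(14.3°)) = 7.41 / 0.50979 ≈ 14.5353 mm.
Sensor diagonal = √(12.52² + 7.41²) = √211.6585 ≈ 14.5485 mm.
Diagonal AOV = 2·arctan(14.5485 / (2 × 14.5353)) = 2·arctan(0.50045) ≈ 53.1717°.

53.2°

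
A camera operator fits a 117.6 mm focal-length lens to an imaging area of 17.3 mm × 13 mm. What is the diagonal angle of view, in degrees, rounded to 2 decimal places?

10.51°

Sensor diagonal = √(17.3² + 13²) = √468.2900 ≈ 21.6400 mm.
Angle of view α = 2·arctan(d/2f) with d = 21.6400 mm and f = 117.6 mm.
d/2f = 0.09201; arctan(0.09201) ≈ 5.2568°, so α ≈ 10.5136°.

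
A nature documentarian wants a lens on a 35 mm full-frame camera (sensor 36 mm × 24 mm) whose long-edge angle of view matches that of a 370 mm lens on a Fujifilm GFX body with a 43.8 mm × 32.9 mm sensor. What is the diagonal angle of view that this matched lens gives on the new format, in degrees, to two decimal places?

8.14°

Equal long-edge AOV ⇒ f₂ = f₁ · 36/43.8 = 370 × 0.82192 ≈ 304.1096 mm.
Sensor diagonal = √(36² + 24²) = √1872.0000 ≈ 43.2666 mm.
Diagonal AOV on the new format = 2·arctan(43.2666 / (2 × 304.1096)) = 2·arctan(0.07114) ≈ 8.1379°.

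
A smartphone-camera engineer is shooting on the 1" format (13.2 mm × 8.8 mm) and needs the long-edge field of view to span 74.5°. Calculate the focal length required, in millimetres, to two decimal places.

From α = 2·arctan(w/2f) we get f = w / (2·tan(α/2)).
With w = 13.2 mm and α/2 = 37.25°, tan(α/2) ≈ 0.76042, so f ≈ 13.2 / 1.52084 ≈ 8.6794 mm.

8.68 mm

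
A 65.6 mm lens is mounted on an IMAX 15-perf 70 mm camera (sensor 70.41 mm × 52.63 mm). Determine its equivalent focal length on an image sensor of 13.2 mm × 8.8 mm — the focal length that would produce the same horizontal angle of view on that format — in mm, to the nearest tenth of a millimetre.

Equal angle of view means equal width/f ratio, so f₂ = f₁ · (width₂/width₁) = 65.6 × 13.2/70.41.
f₂ = 65.6 × 0.18747 ≈ 12.298 mm.

12.3 mm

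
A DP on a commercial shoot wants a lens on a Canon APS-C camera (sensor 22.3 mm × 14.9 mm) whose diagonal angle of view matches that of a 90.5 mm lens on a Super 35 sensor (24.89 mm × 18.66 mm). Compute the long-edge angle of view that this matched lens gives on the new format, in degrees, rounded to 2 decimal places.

16.27°

Sensor diagonal = √(24.89² + 18.66²) = √967.7077 ≈ 31.1080 mm.
Sensor diagonal = √(22.3² + 14.9²) = √719.3000 ≈ 26.8198 mm.
Equal diagonal AOV ⇒ f₂ = f₁ · 26.8198/31.1080 = 90.5 × 0.86215 ≈ 78.0246 mm.
Long-edge AOV on the new format = 2·arctan(22.3 / (2 × 78.0246)) = 2·arctan(0.14290) ≈ 16.2654°.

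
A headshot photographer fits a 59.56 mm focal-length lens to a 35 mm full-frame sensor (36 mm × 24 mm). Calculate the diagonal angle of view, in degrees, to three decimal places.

39.924°

Sensor diagonal = √(36² + 24²) = √1872.0000 ≈ 43.2666 mm.
Angle of view α = 2·arctan(d/2f) with d = 43.2666 mm and f = 59.56 mm.
d/2f = 0.36322; arctan(0.36322) ≈ 19.9620°, so α ≈ 39.9239°.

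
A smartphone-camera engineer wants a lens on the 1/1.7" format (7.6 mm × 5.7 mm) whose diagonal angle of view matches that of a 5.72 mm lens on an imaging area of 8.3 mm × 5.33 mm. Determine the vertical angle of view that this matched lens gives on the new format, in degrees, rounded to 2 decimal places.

54.71°

Sensor diagonal = √(8.3² + 5.33²) = √97.2989 ≈ 9.8640 mm.
Sensor diagonal = √(7.6² + 5.7²) = √90.2500 ≈ 9.5000 mm.
Equal diagonal AOV ⇒ f₂ = f₁ · 9.5000/9.8640 = 5.72 × 0.96310 ≈ 5.5089 mm.
Vertical AOV on the new format = 2·arctan(5.7 / (2 × 5.5089)) = 2·arctan(0.51734) ≈ 54.7090°.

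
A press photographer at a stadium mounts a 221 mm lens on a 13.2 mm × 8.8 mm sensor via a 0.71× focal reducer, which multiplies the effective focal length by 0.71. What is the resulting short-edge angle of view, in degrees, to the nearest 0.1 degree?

3.2°

Effective focal length f = 221 × 0.71 = 156.91 mm.
α = 2·arctan(8.8 / (2 × 156.91)) = 2·arctan(0.02804) ≈ 3.2125°.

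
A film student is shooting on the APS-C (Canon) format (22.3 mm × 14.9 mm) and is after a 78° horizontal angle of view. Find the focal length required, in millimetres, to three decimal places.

From α = 2·arctan(w/2f) we get f = w / (2·tan(α/2)).
With w = 22.3 mm and α/2 = 39°, tan(α/2) ≈ 0.80978, so f ≈ 22.3 / 1.61957 ≈ 13.7691 mm.

13.769 mm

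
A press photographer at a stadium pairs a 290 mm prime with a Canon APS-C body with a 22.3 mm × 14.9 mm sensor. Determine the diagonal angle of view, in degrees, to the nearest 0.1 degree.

5.3°

Sensor diagonal = √(22.3² + 14.9²) = √719.3000 ≈ 26.8198 mm.
Angle of view α = 2·arctan(d/2f) with d = 26.8198 mm and f = 290 mm.
d/2f = 0.04624; arctan(0.04624) ≈ 2.6475°, so α ≈ 5.2951°.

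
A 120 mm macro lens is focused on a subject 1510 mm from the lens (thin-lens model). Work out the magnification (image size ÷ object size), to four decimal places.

Thin lens: 1/f = 1/dₒ + 1/dᵢ → 1/dᵢ = 1/120 − 1/1510 = 0.0076711 mm⁻¹, so dᵢ ≈ 130.3597 mm.
Magnification m = dᵢ/dₒ = 130.3597/1510 ≈ 0.08633.

0.0863×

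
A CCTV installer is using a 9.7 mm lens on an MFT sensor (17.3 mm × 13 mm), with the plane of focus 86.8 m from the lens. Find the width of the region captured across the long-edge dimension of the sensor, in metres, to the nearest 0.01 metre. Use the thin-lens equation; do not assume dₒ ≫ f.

dₒ: 86.8 m = 86800 mm.
Similar triangles through the lens centre give W/dₒ = w/dᵢ; with 1/f = 1/dₒ + 1/dᵢ this gives W = w·(dₒ − f)/f.
W = 17.3 mm × (86800 − 9.7) / 9.7 = 17.3 × 8947.4536 ≈ 154790.947 mm = 154.791 m.

154.79 m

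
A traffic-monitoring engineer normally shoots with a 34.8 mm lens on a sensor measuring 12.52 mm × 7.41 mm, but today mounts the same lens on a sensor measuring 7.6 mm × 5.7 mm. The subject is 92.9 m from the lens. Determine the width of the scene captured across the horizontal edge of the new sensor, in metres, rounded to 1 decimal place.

The focal length stays 34.8 mm; the relevant sensor dimension is now w = 7.6 mm. Object distance dₒ = 92.9 m = 92900 mm.
Thin-lens field width W = w·(dₒ − f)/f = 7.6 × (92900 − 34.8)/34.8 ≈ 20280.906 mm = 20.2809 m.

20.3 m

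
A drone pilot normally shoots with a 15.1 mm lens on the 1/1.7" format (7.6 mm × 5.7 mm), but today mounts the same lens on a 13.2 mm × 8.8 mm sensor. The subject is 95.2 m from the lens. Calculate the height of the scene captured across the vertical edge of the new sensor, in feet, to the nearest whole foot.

The focal length stays 15.1 mm; the relevant sensor dimension is now h = 8.8 mm. Object distance dₒ = 95.2 m = 95200 mm.
Thin-lens field height W = h·(dₒ − f)/f = 8.8 × (95200 − 15.1)/15.1 ≈ 55471.995 mm = 55471.995/304.8 ft = 181.995 ft.

182 ft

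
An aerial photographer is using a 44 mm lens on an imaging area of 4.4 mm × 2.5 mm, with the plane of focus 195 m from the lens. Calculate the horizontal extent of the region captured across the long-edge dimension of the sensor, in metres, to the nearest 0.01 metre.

19.50 m

dₒ: 195 m = 195000 mm.
Similar triangles through the lens centre give W/dₒ = w/dᵢ; with 1/f = 1/dₒ + 1/dᵢ this gives W = w·(dₒ − f)/f.
W = 4.4 mm × (195000 − 44) / 44 = 4.4 × 4430.8182 ≈ 19495.600 mm = 19.4956 m.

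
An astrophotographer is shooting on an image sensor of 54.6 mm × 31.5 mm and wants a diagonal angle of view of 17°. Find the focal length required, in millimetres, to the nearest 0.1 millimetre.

Sensor diagonal = √(54.6² + 31.5²) = √3973.4100 ≈ 63.0350 mm.
From α = 2·arctan(d/2f) we get f = d / (2·tan(α/2)).
With d = 63.0350 mm and α/2 = 8.5°, tan(α/2) ≈ 0.14945, so f ≈ 63.0350 / 0.29890 ≈ 210.8885 mm.

210.9 mm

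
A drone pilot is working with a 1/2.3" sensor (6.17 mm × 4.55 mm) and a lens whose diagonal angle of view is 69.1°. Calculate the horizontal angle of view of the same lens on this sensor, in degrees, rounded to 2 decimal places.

57.99°

Sensor diagonal = √(6.17² + 4.55²) = √58.7714 ≈ 7.6663 mm.
From the diagonal AOV: f = 7.6663 / (2·tan(34.55°)) = 7.6663 / 1.37713 ≈ 5.5668 mm.
Horizontal AOV = 2·arctan(6.17 / (2 × 5.5668)) = 2·arctan(0.55418) ≈ 57.9884°.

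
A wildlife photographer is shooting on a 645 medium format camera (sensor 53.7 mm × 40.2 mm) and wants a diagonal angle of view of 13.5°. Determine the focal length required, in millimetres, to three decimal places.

Sensor diagonal = √(53.7² + 40.2²) = √4499.7300 ≈ 67.0800 mm.
From α = 2·arctan(d/2f) we get f = d / (2·tan(α/2)).
With d = 67.0800 mm and α/2 = 6.75°, tan(α/2) ≈ 0.11836, so f ≈ 67.0800 / 0.23672 ≈ 283.3781 mm.

283.378 mm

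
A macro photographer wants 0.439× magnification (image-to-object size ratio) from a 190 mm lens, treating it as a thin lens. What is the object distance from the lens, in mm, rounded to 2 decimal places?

With m = dᵢ/dₒ and 1/f = 1/dₒ + 1/dᵢ, substituting dᵢ = m·dₒ gives 1/f = (1 + 1/m)/dₒ, hence dₒ = f·(1 + 1/m).
dₒ = 190 × (1 + 1/0.439) = 190 × 3.27790 ≈ 622.802 mm.

622.80 mm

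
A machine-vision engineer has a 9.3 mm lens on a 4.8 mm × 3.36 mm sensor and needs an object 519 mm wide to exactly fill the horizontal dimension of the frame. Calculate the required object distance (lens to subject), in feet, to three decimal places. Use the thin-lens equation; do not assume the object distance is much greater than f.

3.330 ft

Magnification m = w/W = dᵢ/dₒ; combined with 1/f = 1/dₒ + 1/dᵢ this gives dₒ = f·(1 + W/w).
dₒ = 9.3 mm × (1 + 519/4.8) = 9.3 × 109.1250 ≈ 1014.863 mm = 1014.863/304.8 ft = 3.3296 ft.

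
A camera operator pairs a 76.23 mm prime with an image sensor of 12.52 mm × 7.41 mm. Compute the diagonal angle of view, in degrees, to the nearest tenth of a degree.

10.9°

Sensor diagonal = √(12.52² + 7.41²) = √211.6585 ≈ 14.5485 mm.
Angle of view α = 2·arctan(d/2f) with d = 14.5485 mm and f = 76.23 mm.
d/2f = 0.09542; arctan(0.09542) ≈ 5.4509°, so α ≈ 10.9019°.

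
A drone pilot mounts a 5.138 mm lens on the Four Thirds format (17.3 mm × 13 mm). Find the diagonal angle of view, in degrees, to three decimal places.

Sensor diagonal = √(17.3² + 13²) = √468.2900 ≈ 21.6400 mm.
Angle of view α = 2·arctan(d/2f) with d = 21.6400 mm and f = 5.138 mm.
d/2f = 2.10588; arctan(2.10588) ≈ 64.5988°, so α ≈ 129.1975°.

129.198°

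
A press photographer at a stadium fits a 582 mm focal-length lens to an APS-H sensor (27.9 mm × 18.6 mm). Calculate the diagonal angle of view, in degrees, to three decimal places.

3.300°

Sensor diagonal = √(27.9² + 18.6²) = √1124.3700 ≈ 33.5316 mm.
Angle of view α = 2·arctan(d/2f) with d = 33.5316 mm and f = 582 mm.
d/2f = 0.02881; arctan(0.02881) ≈ 1.6501°, so α ≈ 3.3002°.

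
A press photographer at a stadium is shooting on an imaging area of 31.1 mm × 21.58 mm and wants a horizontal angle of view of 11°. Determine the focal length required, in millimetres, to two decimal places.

From α = 2·arctan(w/2f) we get f = w / (2·tan(α/2)).
With w = 31.1 mm and α/2 = 5.5°, tan(α/2) ≈ 0.09629, so f ≈ 31.1 / 0.19258 ≈ 161.4929 mm.

161.49 mm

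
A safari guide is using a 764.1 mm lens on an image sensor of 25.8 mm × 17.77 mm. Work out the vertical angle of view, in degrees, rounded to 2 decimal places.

Angle of view α = 2·arctan(h/2f) with h = 17.77 mm and f = 764.1 mm.
h/2f = 0.01163; arctan(0.01163) ≈ 0.6662°, so α ≈ 1.3324°.

1.33°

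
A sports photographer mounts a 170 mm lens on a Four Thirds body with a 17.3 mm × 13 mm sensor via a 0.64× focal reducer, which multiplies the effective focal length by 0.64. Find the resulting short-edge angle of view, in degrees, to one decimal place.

6.8°

Effective focal length f = 170 × 0.64 = 108.8 mm.
α = 2·arctan(13 / (2 × 108.8)) = 2·arctan(0.05974) ≈ 6.8379°.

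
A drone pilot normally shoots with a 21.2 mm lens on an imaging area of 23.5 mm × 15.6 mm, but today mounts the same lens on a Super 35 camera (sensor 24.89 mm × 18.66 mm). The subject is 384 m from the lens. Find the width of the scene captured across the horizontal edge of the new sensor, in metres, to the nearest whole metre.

The focal length stays 21.2 mm; the relevant sensor dimension is now w = 24.89 mm. Object distance dₒ = 384 m = 384000 mm.
Thin-lens field width W = w·(dₒ − f)/f = 24.89 × (384000 − 21.2)/21.2 ≈ 450812.846 mm = 450.813 m.

451 m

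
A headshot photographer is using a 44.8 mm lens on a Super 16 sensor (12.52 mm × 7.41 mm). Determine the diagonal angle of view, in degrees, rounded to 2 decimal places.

Sensor diagonal = √(12.52² + 7.41²) = √211.6585 ≈ 14.5485 mm.
Angle of view α = 2·arctan(d/2f) with d = 14.5485 mm and f = 44.8 mm.
d/2f = 0.16237; arctan(0.16237) ≈ 9.2227°, so α ≈ 18.4454°.

18.45°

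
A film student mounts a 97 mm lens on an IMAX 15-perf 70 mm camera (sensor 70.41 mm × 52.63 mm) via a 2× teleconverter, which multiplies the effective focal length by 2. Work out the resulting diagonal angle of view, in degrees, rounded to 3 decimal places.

25.531°

Effective focal length f = 97 × 2 = 194 mm.
Sensor diagonal = √(70.41² + 52.63²) = √7727.4850 ≈ 87.9061 mm.
α = 2·arctan(87.906 / (2 × 194)) = 2·arctan(0.22656) ≈ 25.5311°.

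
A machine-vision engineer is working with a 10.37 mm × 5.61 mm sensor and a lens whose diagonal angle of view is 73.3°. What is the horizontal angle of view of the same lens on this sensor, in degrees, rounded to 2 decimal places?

66.40°

Sensor diagonal = √(10.37² + 5.61²) = √139.0090 ≈ 11.7902 mm.
From the diagonal AOV: f = 11.7902 / (2·tan(36.65°)) = 11.7902 / 1.48804 ≈ 7.9233 mm.
Horizontal AOV = 2·arctan(10.37 / (2 × 7.9233)) = 2·arctan(0.65440) ≈ 66.4013°.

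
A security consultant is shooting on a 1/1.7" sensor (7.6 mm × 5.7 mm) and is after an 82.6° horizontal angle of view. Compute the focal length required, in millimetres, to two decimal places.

From α = 2·arctan(w/2f) we get f = w / (2·tan(α/2)).
With w = 7.6 mm and α/2 = 41.3°, tan(α/2) ≈ 0.87852, so f ≈ 7.6 / 1.75704 ≈ 4.3254 mm.

4.33 mm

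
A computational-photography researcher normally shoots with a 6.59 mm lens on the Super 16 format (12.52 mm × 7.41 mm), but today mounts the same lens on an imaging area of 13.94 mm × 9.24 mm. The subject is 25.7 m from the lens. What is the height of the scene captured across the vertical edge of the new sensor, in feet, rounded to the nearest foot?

The focal length stays 6.59 mm; the relevant sensor dimension is now h = 9.24 mm. Object distance dₒ = 25.7 m = 25700 mm.
Thin-lens field height W = h·(dₒ − f)/f = 9.24 × (25700 − 6.59)/6.59 ≈ 36025.358 mm = 36025.358/304.8 ft = 118.193 ft.

118 ft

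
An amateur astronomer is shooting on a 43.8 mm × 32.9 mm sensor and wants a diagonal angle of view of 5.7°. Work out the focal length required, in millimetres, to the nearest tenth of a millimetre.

Sensor diagonal = √(43.8² + 32.9²) = √3000.8500 ≈ 54.7800 mm.
From α = 2·arctan(d/2f) we get f = d / (2·tan(α/2)).
With d = 54.7800 mm and α/2 = 2.85°, tan(α/2) ≈ 0.04978, so f ≈ 54.7800 / 0.09957 ≈ 550.1885 mm.

550.2 mm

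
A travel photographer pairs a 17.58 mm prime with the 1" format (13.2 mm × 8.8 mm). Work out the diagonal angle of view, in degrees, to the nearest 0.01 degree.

48.57°

Sensor diagonal = √(13.2² + 8.8²) = √251.6800 ≈ 15.8644 mm.
Angle of view α = 2·arctan(d/2f) with d = 15.8644 mm and f = 17.58 mm.
d/2f = 0.45121; arctan(0.45121) ≈ 24.2852°, so α ≈ 48.5704°.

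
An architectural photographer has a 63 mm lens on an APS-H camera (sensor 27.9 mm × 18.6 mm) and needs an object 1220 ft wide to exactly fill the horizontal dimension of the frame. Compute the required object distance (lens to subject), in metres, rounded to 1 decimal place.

839.7 m

W: 1220 ft × 304.8 mm/ft = 371855.99 mm.
Magnification m = w/W = dᵢ/dₒ; combined with 1/f = 1/dₒ + 1/dᵢ this gives dₒ = f·(1 + W/w).
dₒ = 63 mm × (1 + 371856/27.9) = 63 × 13329.1716 ≈ 839737.812 mm = 839.738 m.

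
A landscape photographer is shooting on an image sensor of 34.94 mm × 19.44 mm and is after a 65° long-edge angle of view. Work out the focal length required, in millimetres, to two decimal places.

27.42 mm

From α = 2·arctan(w/2f) we get f = w / (2·tan(α/2)).
With w = 34.94 mm and α/2 = 32.5°, tan(α/2) ≈ 0.63707, so f ≈ 34.94 / 1.27414 ≈ 27.4224 mm.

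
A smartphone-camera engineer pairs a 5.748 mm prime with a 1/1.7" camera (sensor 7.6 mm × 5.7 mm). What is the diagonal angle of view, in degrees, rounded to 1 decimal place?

Sensor diagonal = √(7.6² + 5.7²) = √90.2500 ≈ 9.5000 mm.
Angle of view α = 2·arctan(d/2f) with d = 9.5000 mm and f = 5.748 mm.
d/2f = 0.82637; arctan(0.82637) ≈ 39.5695°, so α ≈ 79.1389°.

79.1°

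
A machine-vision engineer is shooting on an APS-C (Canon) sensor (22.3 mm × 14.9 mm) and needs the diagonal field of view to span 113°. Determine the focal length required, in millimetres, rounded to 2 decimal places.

8.88 mm

Sensor diagonal = √(22.3² + 14.9²) = √719.3000 ≈ 26.8198 mm.
From α = 2·arctan(d/2f) we get f = d / (2·tan(α/2)).
With d = 26.8198 mm and α/2 = 56.5°, tan(α/2) ≈ 1.51084, so f ≈ 26.8198 / 3.02167 ≈ 8.8758 mm.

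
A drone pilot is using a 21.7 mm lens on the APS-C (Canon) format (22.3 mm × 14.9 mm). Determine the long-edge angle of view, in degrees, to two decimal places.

54.39°

Angle of view α = 2·arctan(w/2f) with w = 22.3 mm and f = 21.7 mm.
w/2f = 0.51382; arctan(0.51382) ≈ 27.1952°, so α ≈ 54.3905°.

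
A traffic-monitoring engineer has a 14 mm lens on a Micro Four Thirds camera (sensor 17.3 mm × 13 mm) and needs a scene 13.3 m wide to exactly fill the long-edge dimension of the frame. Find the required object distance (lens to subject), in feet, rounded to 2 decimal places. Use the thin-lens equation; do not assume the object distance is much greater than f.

35.36 ft

W: 13.3 m = 13300 mm.
Magnification m = w/W = dᵢ/dₒ; combined with 1/f = 1/dₒ + 1/dᵢ this gives dₒ = f·(1 + W/w).
dₒ = 14 mm × (1 + 13300/17.3) = 14 × 769.7861 ≈ 10777.006 mm = 10777.006/304.8 ft = 35.3576 ft.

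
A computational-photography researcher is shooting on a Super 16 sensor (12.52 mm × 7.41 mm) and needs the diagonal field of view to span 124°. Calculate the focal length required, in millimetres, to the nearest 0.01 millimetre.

Sensor diagonal = √(12.52² + 7.41²) = √211.6585 ≈ 14.5485 mm.
From α = 2·arctan(d/2f) we get f = d / (2·tan(α/2)).
With d = 14.5485 mm and α/2 = 62°, tan(α/2) ≈ 1.88073, so f ≈ 14.5485 / 3.76145 ≈ 3.8678 mm.

3.87 mm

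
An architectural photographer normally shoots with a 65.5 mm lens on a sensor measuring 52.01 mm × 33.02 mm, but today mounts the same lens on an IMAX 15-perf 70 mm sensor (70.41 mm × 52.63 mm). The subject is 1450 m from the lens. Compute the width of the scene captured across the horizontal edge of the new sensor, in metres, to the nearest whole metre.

The focal length stays 65.5 mm; the relevant sensor dimension is now w = 70.41 mm. Object distance dₒ = 1450 m = 1.45e+06 mm.
Thin-lens field width W = w·(dₒ − f)/f = 70.41 × (1.45e+06 − 65.5)/65.5 ≈ 1558624.246 mm = 1558.62 m.

1559 m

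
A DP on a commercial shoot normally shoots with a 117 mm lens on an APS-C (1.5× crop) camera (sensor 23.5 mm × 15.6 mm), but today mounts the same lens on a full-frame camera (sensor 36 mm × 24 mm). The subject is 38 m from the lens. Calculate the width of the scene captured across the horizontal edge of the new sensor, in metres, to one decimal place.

The focal length stays 117 mm; the relevant sensor dimension is now w = 36 mm. Object distance dₒ = 38 m = 38000 mm.
Thin-lens field width W = w·(dₒ − f)/f = 36 × (38000 − 117)/117 ≈ 11656.308 mm = 11.6563 m.

11.7 m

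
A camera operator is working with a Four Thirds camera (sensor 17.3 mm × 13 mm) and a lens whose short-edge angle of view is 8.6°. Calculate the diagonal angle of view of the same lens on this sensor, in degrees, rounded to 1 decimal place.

From the short-edge AOV: f = 13 / (2·tan(4.3°)) = 13 / 0.15038 ≈ 86.4472 mm.
Sensor diagonal = √(17.3² + 13²) = √468.2900 ≈ 21.6400 mm.
Diagonal AOV = 2·arctan(21.6400 / (2 × 86.4472)) = 2·arctan(0.12516) ≈ 14.2684°.

14.3°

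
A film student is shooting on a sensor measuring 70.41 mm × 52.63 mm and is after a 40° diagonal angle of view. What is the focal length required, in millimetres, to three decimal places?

120.760 mm

Sensor diagonal = √(70.41² + 52.63²) = √7727.4850 ≈ 87.9061 mm.
From α = 2·arctan(d/2f) we get f = d / (2·tan(α/2)).
With d = 87.9061 mm and α/2 = 20°, tan(α/2) ≈ 0.36397, so f ≈ 87.9061 / 0.72794 ≈ 120.7600 mm.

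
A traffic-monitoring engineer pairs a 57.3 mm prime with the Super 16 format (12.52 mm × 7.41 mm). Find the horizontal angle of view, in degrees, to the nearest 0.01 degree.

Angle of view α = 2·arctan(w/2f) with w = 12.52 mm and f = 57.3 mm.
w/2f = 0.10925; arctan(0.10925) ≈ 6.2348°, so α ≈ 12.4696°.

12.47°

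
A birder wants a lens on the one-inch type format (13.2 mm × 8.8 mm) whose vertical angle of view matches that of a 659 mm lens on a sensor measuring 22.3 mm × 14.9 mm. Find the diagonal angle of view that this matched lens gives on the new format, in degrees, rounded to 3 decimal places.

Equal vertical AOV ⇒ f₂ = f₁ · 8.8/14.9 = 659 × 0.59060 ≈ 389.2081 mm.
Sensor diagonal = √(13.2² + 8.8²) = √251.6800 ≈ 15.8644 mm.
Diagonal AOV on the new format = 2·arctan(15.8644 / (2 × 389.2081)) = 2·arctan(0.02038) ≈ 2.3351°.

2.335°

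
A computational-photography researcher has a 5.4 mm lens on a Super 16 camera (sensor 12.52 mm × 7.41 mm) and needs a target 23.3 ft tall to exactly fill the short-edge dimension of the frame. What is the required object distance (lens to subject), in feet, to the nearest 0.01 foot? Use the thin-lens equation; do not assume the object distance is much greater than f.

17.00 ft

W: 23.3 ft × 304.8 mm/ft = 7101.84 mm.
Magnification m = h/W = dᵢ/dₒ; combined with 1/f = 1/dₒ + 1/dᵢ this gives dₒ = f·(1 + W/h).
dₒ = 5.4 mm × (1 + 7101.84/7.41) = 5.4 × 959.4129 ≈ 5180.830 mm = 5180.830/304.8 ft = 16.9975 ft.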